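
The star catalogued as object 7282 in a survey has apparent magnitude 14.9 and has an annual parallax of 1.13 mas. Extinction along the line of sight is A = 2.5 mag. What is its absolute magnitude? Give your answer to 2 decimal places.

p = 1.13 mas = 1.13×10^-3″ → d = 1/p = 885.0 pc
5 log₁₀(d/10 pc) = 5 log₁₀(885.0) − 5 = 9.735
M = m − 5 log₁₀(d/10) − A = 14.9 − 9.735 − 2.5 = 2.665

M ≈ 2.67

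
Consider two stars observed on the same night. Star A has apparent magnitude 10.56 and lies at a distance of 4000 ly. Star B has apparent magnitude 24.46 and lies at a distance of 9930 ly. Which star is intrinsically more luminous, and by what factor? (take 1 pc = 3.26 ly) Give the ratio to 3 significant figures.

Star A: d = 4000 ly / 3.26 = 1227 pc
Star A: M = m − 5 log₁₀ d + 5 = 10.56 − 5·3.0888 + 5 = 0.116
Star B: d = 9930 ly / 3.26 = 3046 pc
Star B: M = m − 5 log₁₀ d + 5 = 24.46 − 5·3.4837 + 5 = 12.041
ΔM = M_A − M_B = 0.116 − (12.041) = -11.926; smaller M is more luminous → Star A.
L ratio = 10^(0.4 |ΔM|) = 10^4.770 = 58910

Star A is more luminous, by a factor of 58900.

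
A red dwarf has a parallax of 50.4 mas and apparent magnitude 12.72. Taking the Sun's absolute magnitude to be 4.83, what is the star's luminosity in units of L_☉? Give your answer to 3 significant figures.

d = 1/p = 1000/50.4 mas = 19.84 pc
M = m − 5 log₁₀ d + 5 = 12.72 − 5·1.2976 + 5 = 11.232
M − M_☉ = 11.232 − 4.83 = 6.402
L/L_☉ = 10^(−0.4 × 6.402) = 2.749×10^-3

L/L_☉ ≈ 2.75×10^-3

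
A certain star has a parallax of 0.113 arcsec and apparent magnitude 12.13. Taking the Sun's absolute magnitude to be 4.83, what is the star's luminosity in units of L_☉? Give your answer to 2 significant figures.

L/L_☉ ≈ 9.4×10^-4

d = 1/p = 1/0.113″ = 8.850 pc
M = m − 5 log₁₀ d + 5 = 12.13 − 5·0.9469 + 5 = 12.395
M − M_☉ = 12.395 − 4.83 = 7.565
L/L_☉ = 10^(−0.4 × 7.565) = 9.415×10^-4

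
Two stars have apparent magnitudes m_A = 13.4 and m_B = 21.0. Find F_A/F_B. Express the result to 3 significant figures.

F_A/F_B ≈ 1100

Δm = 13.4 − (21.0) = -7.6
Flux ratio = 10^(−0.4 Δm) = 10^(−0.4 × -7.6) = 10^3.040 = 1096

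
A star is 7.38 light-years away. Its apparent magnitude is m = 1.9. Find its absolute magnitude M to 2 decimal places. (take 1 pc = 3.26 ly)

M ≈ 5.13

d = 7.38 ly / 3.26 = 2.264 pc
5 log₁₀(d/10 pc) = 5 log₁₀(2.264) − 5 = -3.226
M = m − 5 log₁₀(d/10) = 1.9 + 3.226 = 5.126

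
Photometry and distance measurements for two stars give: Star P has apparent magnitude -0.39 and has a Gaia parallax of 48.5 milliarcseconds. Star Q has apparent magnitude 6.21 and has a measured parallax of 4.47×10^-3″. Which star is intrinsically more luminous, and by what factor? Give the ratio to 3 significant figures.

Star P is more luminous, by a factor of 3.71.

Star P: p = 48.5 mas = 0.0485″ → d = 1/p = 20.62 pc
Star P: M = m − 5 log₁₀ d + 5 = -0.39 − 5·1.3143 + 5 = -1.961
Star Q: d = 1/p = 1/4.47×10^-3″ = 223.7 pc
Star Q: M = m − 5 log₁₀ d + 5 = 6.21 − 5·2.3497 + 5 = -0.538
ΔM = M_P − M_Q = -1.961 − (-0.538) = -1.423; smaller M is more luminous → Star P.
L ratio = 10^(0.4 |ΔM|) = 10^0.569 = 3.708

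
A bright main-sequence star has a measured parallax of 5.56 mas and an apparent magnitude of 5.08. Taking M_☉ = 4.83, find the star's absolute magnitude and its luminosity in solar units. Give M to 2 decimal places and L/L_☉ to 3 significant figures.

d = 1/p = 1000/5.56 mas = 179.9 pc
M = m − 5 log₁₀ d + 5 = 5.08 − 5·2.2549 + 5 = -1.195
M − M_☉ = -1.195 − 4.83 = -6.025
L/L_☉ = 10^(−0.4 × -6.025) = 257.0

M ≈ -1.19; L/L_☉ ≈ 257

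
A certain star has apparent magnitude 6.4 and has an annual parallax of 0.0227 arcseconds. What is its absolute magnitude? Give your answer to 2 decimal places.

M ≈ 3.18

d = 1/p = 1/0.0227″ = 44.05 pc
5 log₁₀(d/10 pc) = 5 log₁₀(44.05) − 5 = 3.220
M = m − 5 log₁₀(d/10) = 6.4 − 3.220 = 3.180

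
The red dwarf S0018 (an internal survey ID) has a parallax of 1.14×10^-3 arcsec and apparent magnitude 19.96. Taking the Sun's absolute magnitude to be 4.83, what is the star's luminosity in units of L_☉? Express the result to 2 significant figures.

d = 1/p = 1/1.14×10^-3″ = 877.2 pc
M = m − 5 log₁₀ d + 5 = 19.96 − 5·2.9431 + 5 = 10.245
M − M_☉ = 10.245 − 4.83 = 5.415
L/L_☉ = 10^(−0.4 × 5.415) = 6.826×10^-3

L/L_☉ ≈ 6.8×10^-3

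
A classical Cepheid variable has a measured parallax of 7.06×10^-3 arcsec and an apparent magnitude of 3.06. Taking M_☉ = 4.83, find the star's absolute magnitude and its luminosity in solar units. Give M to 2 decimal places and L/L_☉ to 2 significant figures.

M ≈ -2.70; L/L_☉ ≈ 1000

d = 1/p = 1/7.06×10^-3″ = 141.6 pc
M = m − 5 log₁₀ d + 5 = 3.06 − 5·2.1512 + 5 = -2.696
M − M_☉ = -2.696 − 4.83 = -7.526
L/L_☉ = 10^(−0.4 × -7.526) = 1024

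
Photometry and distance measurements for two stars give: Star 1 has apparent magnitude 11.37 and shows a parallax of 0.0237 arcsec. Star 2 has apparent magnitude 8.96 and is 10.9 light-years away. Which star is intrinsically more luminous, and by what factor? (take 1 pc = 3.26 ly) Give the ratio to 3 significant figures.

Star 1 is more luminous, by a factor of 17.3.

Star 1: d = 1/p = 1/0.0237″ = 42.19 pc
Star 1: M = m − 5 log₁₀ d + 5 = 11.37 − 5·1.6253 + 5 = 8.244
Star 2: d = 10.9 ly / 3.26 = 3.344 pc
Star 2: M = m − 5 log₁₀ d + 5 = 8.96 − 5·0.5242 + 5 = 11.339
ΔM = M_1 − M_2 = 8.244 − (11.339) = -3.095; smaller M is more luminous → Star 1.
L ratio = 10^(0.4 |ΔM|) = 10^1.238 = 17.30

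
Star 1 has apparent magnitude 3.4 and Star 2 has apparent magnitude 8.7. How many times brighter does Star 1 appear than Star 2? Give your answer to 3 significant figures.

Δm = 3.4 − (8.7) = -5.3
Flux ratio = 10^(−0.4 Δm) = 10^(−0.4 × -5.3) = 10^2.120 = 131.8

132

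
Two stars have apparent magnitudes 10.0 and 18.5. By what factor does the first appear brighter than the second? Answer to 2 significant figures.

Magnitude difference = -8.5
Flux ratio = 10^(−0.4 Δm) = 10^(−0.4 × -8.5) = 10^3.400 = 2512

2500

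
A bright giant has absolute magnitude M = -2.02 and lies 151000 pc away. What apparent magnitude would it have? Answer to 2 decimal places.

m ≈ 18.87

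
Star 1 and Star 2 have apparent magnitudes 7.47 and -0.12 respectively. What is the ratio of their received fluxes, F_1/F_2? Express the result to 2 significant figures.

Magnitude difference = 7.59
Flux ratio = 10^(−0.4 Δm) = 10^(−0.4 × 7.59) = 10^-3.036 = 9.204×10^-4

F_1/F_2 ≈ 9.2×10^-4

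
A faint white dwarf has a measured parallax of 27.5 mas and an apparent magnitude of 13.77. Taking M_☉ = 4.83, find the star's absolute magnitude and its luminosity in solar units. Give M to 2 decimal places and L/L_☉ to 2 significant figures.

M ≈ 10.97; L/L_☉ ≈ 3.5×10^-3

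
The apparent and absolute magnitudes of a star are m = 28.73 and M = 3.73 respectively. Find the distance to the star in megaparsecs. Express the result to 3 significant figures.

Distance modulus: m − M = 28.73 − (3.73) = 25.000
m − M = 5 log₁₀ d − 5
log₁₀ d = (m − M)/5 + 1 = 6.0000
d = 10^6.0000 = 1.000×10^6 pc
= 1.000 Mpc

d ≈ 1.00 Mpc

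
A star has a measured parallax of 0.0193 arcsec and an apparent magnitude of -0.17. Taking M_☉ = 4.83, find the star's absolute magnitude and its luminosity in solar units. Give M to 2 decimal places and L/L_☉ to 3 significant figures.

M ≈ -3.74; L/L_☉ ≈ 2680

d = 1/p = 1/0.0193″ = 51.81 pc
M = m − 5 log₁₀ d + 5 = -0.17 − 5·1.7144 + 5 = -3.742
M − M_☉ = -3.742 − 4.83 = -8.572
L/L_☉ = 10^(−0.4 × -8.572) = 2685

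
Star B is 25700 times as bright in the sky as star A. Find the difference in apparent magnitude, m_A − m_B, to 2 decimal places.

m_A − m_B ≈ 11.02

Pogson: Δm = −2.5 log₁₀(ratio) = −2.5 log₁₀(25700) = −2.5 × 4.4099 = -11.025
Star B is brighter so has the smaller magnitude: m_A − m_B is positive.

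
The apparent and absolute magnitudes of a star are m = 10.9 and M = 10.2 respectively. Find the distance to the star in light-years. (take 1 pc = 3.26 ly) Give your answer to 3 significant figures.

Distance modulus: m − M = 10.9 − (10.2) = 0.700
m − M = 5 log₁₀ d − 5
log₁₀ d = (m − M)/5 + 1 = 1.1400
d = 10^1.1400 = 13.80 pc
= 45.00 ly

d ≈ 45.0 ly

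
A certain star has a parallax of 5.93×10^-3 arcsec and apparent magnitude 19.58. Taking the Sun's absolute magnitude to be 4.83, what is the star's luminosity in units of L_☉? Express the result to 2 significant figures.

L/L_☉ ≈ 3.6×10^-4

d = 1/p = 1/5.93×10^-3″ = 168.6 pc
M = m − 5 log₁₀ d + 5 = 19.58 − 5·2.2269 + 5 = 13.445
M − M_☉ = 13.445 − 4.83 = 8.615
L/L_☉ = 10^(−0.4 × 8.615) = 3.580×10^-4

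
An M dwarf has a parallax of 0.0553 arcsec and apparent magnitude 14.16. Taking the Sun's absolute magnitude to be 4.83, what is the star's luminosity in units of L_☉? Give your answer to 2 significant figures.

d = 1/p = 1/0.0553″ = 18.08 pc
M = m − 5 log₁₀ d + 5 = 14.16 − 5·1.2573 + 5 = 12.874
M − M_☉ = 12.874 − 4.83 = 8.044
L/L_☉ = 10^(−0.4 × 8.044) = 6.061×10^-4

L/L_☉ ≈ 6.1×10^-4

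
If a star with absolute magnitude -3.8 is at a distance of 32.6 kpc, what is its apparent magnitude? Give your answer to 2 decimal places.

m ≈ 13.77

d = 32.6 kpc = 32600 pc
m = M + 5 log₁₀ d − 5 = -3.8 + 5·4.5132 − 5 = 13.766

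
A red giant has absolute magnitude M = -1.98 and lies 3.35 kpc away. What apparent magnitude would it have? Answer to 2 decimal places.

m ≈ 10.65

d = 3.35 kpc = 3350 pc
m = M + 5 log₁₀ d − 5 = -1.98 + 5·3.5250 − 5 = 10.645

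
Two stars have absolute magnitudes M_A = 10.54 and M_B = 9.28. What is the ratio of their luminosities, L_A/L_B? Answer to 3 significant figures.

L_A/L_B ≈ 0.313

ΔM = M_A − M_B = 1.26
L_A/L_B = 10^(−0.4 ΔM) = 10^-0.504 = 0.3133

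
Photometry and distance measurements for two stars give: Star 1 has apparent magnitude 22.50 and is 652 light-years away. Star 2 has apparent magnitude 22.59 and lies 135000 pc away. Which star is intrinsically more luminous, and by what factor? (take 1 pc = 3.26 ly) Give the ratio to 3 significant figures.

Star 2 is more luminous, by a factor of 419000.

Star 1: d = 652 ly / 3.26 = 200.0 pc
Star 1: M = m − 5 log₁₀ d + 5 = 22.50 − 5·2.3010 + 5 = 15.995
Star 2: M = m − 5 log₁₀ d + 5 = 22.59 − 5·5.1303 + 5 = 1.938
ΔM = M_1 − M_2 = 15.995 − (1.938) = 14.057; smaller M is more luminous → Star 2.
L ratio = 10^(0.4 |ΔM|) = 10^5.623 = 419400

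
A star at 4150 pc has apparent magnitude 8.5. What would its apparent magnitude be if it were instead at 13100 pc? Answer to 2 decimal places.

Flux ∝ 1/d², so Δm = 5 log₁₀(d₂/d₁) = 5 log₁₀(13100/4150) = 2.496
m₂ = m₁ + Δm = 8.5 + (2.496) = 10.996

m ≈ 11.00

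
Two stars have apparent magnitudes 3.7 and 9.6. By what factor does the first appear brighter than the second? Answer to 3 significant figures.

229

Magnitude difference = -5.9
Flux ratio = 10^(−0.4 Δm) = 10^(−0.4 × -5.9) = 10^2.360 = 229.1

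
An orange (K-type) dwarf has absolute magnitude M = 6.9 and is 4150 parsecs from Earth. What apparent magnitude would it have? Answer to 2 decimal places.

m ≈ 19.99

m = M + 5 log₁₀ d − 5 = 6.9 + 5·3.6180 − 5 = 19.990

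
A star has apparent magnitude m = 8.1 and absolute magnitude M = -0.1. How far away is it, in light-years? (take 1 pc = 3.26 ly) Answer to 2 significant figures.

μ = m − M = 8.200
m − M = 5 log₁₀ d − 5
log₁₀ d = (m − M)/5 + 1 = 2.6400
d = 10^2.6400 = 436.5 pc
= 1423 ly

d ≈ 1400 ly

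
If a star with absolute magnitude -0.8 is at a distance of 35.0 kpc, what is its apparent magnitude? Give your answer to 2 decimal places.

m ≈ 16.92

d = 35.0 kpc = 35000 pc
m = M + 5 log₁₀ d − 5 = -0.8 + 5·4.5441 − 5 = 16.920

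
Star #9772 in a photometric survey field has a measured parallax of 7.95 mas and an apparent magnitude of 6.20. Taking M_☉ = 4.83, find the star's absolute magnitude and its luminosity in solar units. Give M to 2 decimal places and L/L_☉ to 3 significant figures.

d = 1/p = 1000/7.95 mas = 125.8 pc
M = m − 5 log₁₀ d + 5 = 6.20 − 5·2.0996 + 5 = 0.702
M − M_☉ = 0.702 − 4.83 = -4.128
L/L_☉ = 10^(−0.4 × -4.128) = 44.80

M ≈ 0.70; L/L_☉ ≈ 44.8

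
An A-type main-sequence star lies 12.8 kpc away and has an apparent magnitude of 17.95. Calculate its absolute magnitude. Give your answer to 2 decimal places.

d = 12.8 kpc = 12800 pc
5 log₁₀(d/10 pc) = 5 log₁₀(12800) − 5 = 15.536
M = m − 5 log₁₀(d/10) = 17.95 − 15.536 = 2.414

M ≈ 2.41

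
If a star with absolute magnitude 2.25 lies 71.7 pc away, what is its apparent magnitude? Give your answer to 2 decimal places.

m ≈ 6.53

m = M + 5 log₁₀ d − 5 = 2.25 + 5·1.8555 − 5 = 6.528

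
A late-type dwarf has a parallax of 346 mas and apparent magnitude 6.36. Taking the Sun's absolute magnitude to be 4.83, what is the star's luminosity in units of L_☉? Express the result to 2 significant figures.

L/L_☉ ≈ 0.020

d = 1/p = 1000/346 mas = 2.890 pc
M = m − 5 log₁₀ d + 5 = 6.36 − 5·0.4609 + 5 = 9.055
M − M_☉ = 9.055 − 4.83 = 4.225
L/L_☉ = 10^(−0.4 × 4.225) = 0.02041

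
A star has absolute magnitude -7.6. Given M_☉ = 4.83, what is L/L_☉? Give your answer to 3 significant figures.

L/L_☉ ≈ 93800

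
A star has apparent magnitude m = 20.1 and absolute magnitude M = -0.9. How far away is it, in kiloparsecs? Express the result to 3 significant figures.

Distance modulus: m − M = 20.1 − (-0.9) = 21.000
m − M = 5 log₁₀ d − 5
log₁₀ d = (m − M)/5 + 1 = 5.2000
d = 10^5.2000 = 158500 pc
= 158.5 kpc

d ≈ 158 kpc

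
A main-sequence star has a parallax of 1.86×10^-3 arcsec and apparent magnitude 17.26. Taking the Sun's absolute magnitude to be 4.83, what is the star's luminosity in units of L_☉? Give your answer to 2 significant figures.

d = 1/p = 1/1.86×10^-3″ = 537.6 pc
M = m − 5 log₁₀ d + 5 = 17.26 − 5·2.7305 + 5 = 8.608
M − M_☉ = 8.608 − 4.83 = 3.778
L/L_☉ = 10^(−0.4 × 3.778) = 0.03083

L/L_☉ ≈ 0.031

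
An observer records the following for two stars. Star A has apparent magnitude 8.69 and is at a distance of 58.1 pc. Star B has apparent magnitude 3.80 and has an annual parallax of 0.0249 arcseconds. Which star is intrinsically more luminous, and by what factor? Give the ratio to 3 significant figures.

Star A: M = m − 5 log₁₀ d + 5 = 8.69 − 5·1.7642 + 5 = 4.869
Star B: d = 1/p = 1/0.0249″ = 40.16 pc
Star B: M = m − 5 log₁₀ d + 5 = 3.80 − 5·1.6038 + 5 = 0.781
ΔM = M_A − M_B = 4.869 − (0.781) = 4.088; smaller M is more luminous → Star B.
L ratio = 10^(0.4 |ΔM|) = 10^1.635 = 43.18

Star B is more luminous, by a factor of 43.2.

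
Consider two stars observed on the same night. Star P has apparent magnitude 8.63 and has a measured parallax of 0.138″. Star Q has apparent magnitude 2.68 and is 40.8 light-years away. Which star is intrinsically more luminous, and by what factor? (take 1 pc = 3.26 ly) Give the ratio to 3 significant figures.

Star P: d = 1/p = 1/0.138″ = 7.246 pc
Star P: M = m − 5 log₁₀ d + 5 = 8.63 − 5·0.8601 + 5 = 9.329
Star Q: d = 40.8 ly / 3.26 = 12.52 pc
Star Q: M = m − 5 log₁₀ d + 5 = 2.68 − 5·1.0974 + 5 = 2.193
ΔM = M_P − M_Q = 9.329 − (2.193) = 7.137; smaller M is more luminous → Star Q.
L ratio = 10^(0.4 |ΔM|) = 10^2.855 = 715.6

Star Q is more luminous, by a factor of 716.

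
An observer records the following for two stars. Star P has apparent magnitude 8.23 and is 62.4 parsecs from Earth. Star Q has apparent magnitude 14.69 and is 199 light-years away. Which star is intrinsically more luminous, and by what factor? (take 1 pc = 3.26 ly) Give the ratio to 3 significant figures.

Star P is more luminous, by a factor of 401.

Star P: M = m − 5 log₁₀ d + 5 = 8.23 − 5·1.7952 + 5 = 4.254
Star Q: d = 199 ly / 3.26 = 61.04 pc
Star Q: M = m − 5 log₁₀ d + 5 = 14.69 − 5·1.7856 + 5 = 10.762
ΔM = M_P − M_Q = 4.254 − (10.762) = -6.508; smaller M is more luminous → Star P.
L ratio = 10^(0.4 |ΔM|) = 10^2.603 = 401.0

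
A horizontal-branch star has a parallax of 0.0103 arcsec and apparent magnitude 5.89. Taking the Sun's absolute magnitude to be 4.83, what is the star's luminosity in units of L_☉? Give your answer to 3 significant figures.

L/L_☉ ≈ 35.5

d = 1/p = 1/0.0103″ = 97.09 pc
M = m − 5 log₁₀ d + 5 = 5.89 − 5·1.9872 + 5 = 0.954
M − M_☉ = 0.954 − 4.83 = -3.876
L/L_☉ = 10^(−0.4 × -3.876) = 35.51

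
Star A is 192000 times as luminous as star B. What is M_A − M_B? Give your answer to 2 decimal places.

M_A − M_B ≈ -13.21

Pogson: ΔM = −2.5 log₁₀(ratio) = −2.5 log₁₀(192000) = −2.5 × 5.2833 = -13.208
Star A is brighter, so it has the smaller magnitude: the difference is negative.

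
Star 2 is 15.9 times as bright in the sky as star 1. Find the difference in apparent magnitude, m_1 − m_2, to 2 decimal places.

m_1 − m_2 ≈ 3.00

Pogson: Δm = −2.5 log₁₀(ratio) = −2.5 log₁₀(15.9) = −2.5 × 1.2014 = -3.003
Star 2 is brighter so has the smaller magnitude: m_1 − m_2 is positive.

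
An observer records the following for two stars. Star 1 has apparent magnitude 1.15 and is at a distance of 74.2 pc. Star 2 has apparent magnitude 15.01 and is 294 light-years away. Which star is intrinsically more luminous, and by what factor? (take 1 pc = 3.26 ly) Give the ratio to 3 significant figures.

Star 1 is more luminous, by a factor of 237000.

Star 1: M = m − 5 log₁₀ d + 5 = 1.15 − 5·1.8704 + 5 = -3.202
Star 2: d = 294 ly / 3.26 = 90.18 pc
Star 2: M = m − 5 log₁₀ d + 5 = 15.01 − 5·1.9551 + 5 = 10.234
ΔM = M_1 − M_2 = -3.202 − (10.234) = -13.436; smaller M is more luminous → Star 1.
L ratio = 10^(0.4 |ΔM|) = 10^5.375 = 236900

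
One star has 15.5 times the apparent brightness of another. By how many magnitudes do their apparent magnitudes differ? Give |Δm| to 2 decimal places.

|Δm| ≈ 2.98

Pogson: Δm = −2.5 log₁₀(ratio) = −2.5 log₁₀(15.5) = −2.5 × 1.1903 = -2.976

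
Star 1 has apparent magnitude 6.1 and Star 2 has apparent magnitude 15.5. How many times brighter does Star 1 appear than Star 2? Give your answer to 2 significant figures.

Magnitude difference = -9.4
Flux ratio = 10^(−0.4 Δm) = 10^(−0.4 × -9.4) = 10^3.760 = 5754

5800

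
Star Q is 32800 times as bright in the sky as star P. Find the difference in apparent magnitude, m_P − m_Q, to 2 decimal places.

m_P − m_Q ≈ 11.29

Pogson: Δm = −2.5 log₁₀(ratio) = −2.5 log₁₀(32800) = −2.5 × 4.5159 = -11.290
Star Q is brighter so has the smaller magnitude: m_P − m_Q is positive.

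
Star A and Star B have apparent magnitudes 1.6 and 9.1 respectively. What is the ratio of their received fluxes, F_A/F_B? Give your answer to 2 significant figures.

Δm = 1.6 − (9.1) = -7.5
Flux ratio = 10^(−0.4 Δm) = 10^(−0.4 × -7.5) = 10^3.000 = 1000

F_A/F_B ≈ 1000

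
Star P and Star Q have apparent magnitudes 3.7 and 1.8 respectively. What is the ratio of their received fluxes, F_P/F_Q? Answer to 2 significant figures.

F_P/F_Q ≈ 0.17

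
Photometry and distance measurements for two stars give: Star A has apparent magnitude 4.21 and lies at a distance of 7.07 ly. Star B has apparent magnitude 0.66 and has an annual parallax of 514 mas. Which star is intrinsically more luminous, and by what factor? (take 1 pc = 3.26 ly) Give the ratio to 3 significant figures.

Star B is more luminous, by a factor of 21.2.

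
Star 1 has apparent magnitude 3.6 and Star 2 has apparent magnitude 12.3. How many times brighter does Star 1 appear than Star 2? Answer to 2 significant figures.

3000

Δm = 3.6 − (12.3) = -8.7
Flux ratio = 10^(−0.4 Δm) = 10^(−0.4 × -8.7) = 10^3.480 = 3020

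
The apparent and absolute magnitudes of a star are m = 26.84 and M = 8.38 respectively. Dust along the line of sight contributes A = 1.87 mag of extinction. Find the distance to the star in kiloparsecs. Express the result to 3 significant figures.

d ≈ 20.8 kpc

m − M = 5 log₁₀(d/10 pc) + A  ⇒  26.84 − (8.38) − 1.87 = 5 log₁₀(d/10)
16.590 = 5 log₁₀(d/10)
log₁₀ d = (m − M − A)/5 + 1 = 4.3180
d = 10^4.3180 = 20800 pc
= 20.80 kpc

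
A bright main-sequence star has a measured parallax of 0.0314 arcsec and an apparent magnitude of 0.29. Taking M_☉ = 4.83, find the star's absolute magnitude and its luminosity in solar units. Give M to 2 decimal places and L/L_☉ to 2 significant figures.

M ≈ -2.23; L/L_☉ ≈ 660

d = 1/p = 1/0.0314″ = 31.85 pc
M = m − 5 log₁₀ d + 5 = 0.29 − 5·1.5031 + 5 = -2.225
M − M_☉ = -2.225 − 4.83 = -7.055
L/L_☉ = 10^(−0.4 × -7.055) = 664.0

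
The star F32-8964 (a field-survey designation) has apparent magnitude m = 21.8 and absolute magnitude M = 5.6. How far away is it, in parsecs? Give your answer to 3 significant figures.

d ≈ 17400 pc

Distance modulus: m − M = 21.8 − (5.6) = 16.200
m − M = 5 log₁₀ d − 5
log₁₀ d = (m − M)/5 + 1 = 4.2400
d = 10^4.2400 = 17380 pc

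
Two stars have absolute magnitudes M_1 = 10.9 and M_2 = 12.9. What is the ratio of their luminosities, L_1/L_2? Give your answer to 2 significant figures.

L_1/L_2 ≈ 6.3

ΔM = M_1 − M_2 = -2.0
L_1/L_2 = 10^(−0.4 ΔM) = 10^0.800 = 6.310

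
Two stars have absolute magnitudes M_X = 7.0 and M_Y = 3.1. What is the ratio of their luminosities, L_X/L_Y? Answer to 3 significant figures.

L_X/L_Y ≈ 0.0275

ΔM = M_X − M_Y = 3.9
L_X/L_Y = 10^(−0.4 ΔM) = 10^-1.560 = 0.02754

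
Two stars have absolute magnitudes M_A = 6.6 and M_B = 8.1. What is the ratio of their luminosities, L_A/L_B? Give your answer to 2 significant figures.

L_A/L_B ≈ 4.0

ΔM = M_A − M_B = -1.5
L_A/L_B = 10^(−0.4 ΔM) = 10^0.600 = 3.981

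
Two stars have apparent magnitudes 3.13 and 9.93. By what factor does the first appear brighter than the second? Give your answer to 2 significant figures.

520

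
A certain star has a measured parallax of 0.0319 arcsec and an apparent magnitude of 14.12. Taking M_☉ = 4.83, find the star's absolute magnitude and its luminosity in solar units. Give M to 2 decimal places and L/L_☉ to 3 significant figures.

d = 1/p = 1/0.0319″ = 31.35 pc
M = m − 5 log₁₀ d + 5 = 14.12 − 5·1.4962 + 5 = 11.639
M − M_☉ = 11.639 − 4.83 = 6.809
L/L_☉ = 10^(−0.4 × 6.809) = 1.890×10^-3

M ≈ 11.64; L/L_☉ ≈ 1.89×10^-3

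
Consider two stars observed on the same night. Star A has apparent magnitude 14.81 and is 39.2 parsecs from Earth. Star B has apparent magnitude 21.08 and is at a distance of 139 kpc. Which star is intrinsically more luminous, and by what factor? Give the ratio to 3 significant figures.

Star A: M = m − 5 log₁₀ d + 5 = 14.81 − 5·1.5933 + 5 = 11.844
Star B: d = 139 kpc = 139000 pc
Star B: M = m − 5 log₁₀ d + 5 = 21.08 − 5·5.1430 + 5 = 0.365
ΔM = M_A − M_B = 11.844 − (0.365) = 11.479; smaller M is more luminous → Star B.
L ratio = 10^(0.4 |ΔM|) = 10^4.591 = 39040

Star B is more luminous, by a factor of 39000.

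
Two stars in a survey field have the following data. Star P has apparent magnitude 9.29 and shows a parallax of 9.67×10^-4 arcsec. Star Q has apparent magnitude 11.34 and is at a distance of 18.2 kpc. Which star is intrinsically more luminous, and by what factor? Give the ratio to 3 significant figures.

Star P: d = 1/p = 1/9.67×10^-4″ = 1034 pc
Star P: M = m − 5 log₁₀ d + 5 = 9.29 − 5·3.0146 + 5 = -0.783
Star Q: d = 18.2 kpc = 18200 pc
Star Q: M = m − 5 log₁₀ d + 5 = 11.34 − 5·4.2601 + 5 = -4.960
ΔM = M_P − M_Q = -0.783 − (-4.960) = 4.177; smaller M is more luminous → Star Q.
L ratio = 10^(0.4 |ΔM|) = 10^1.671 = 46.88

Star Q is more luminous, by a factor of 46.9.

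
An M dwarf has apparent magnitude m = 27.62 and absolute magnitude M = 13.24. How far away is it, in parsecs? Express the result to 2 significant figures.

d ≈ 7500 pc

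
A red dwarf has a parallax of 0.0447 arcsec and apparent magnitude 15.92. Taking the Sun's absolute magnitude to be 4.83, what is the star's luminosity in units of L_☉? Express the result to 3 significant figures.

L/L_☉ ≈ 1.83×10^-4

d = 1/p = 1/0.0447″ = 22.37 pc
M = m − 5 log₁₀ d + 5 = 15.92 − 5·1.3497 + 5 = 14.172
M − M_☉ = 14.172 − 4.83 = 9.342
L/L_☉ = 10^(−0.4 × 9.342) = 1.834×10^-4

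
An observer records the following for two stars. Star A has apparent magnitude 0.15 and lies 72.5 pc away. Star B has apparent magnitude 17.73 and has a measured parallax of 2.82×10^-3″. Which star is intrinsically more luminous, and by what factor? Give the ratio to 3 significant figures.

Star A is more luminous, by a factor of 450000.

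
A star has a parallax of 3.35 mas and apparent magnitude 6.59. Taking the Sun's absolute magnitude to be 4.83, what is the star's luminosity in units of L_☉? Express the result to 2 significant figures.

L/L_☉ ≈ 180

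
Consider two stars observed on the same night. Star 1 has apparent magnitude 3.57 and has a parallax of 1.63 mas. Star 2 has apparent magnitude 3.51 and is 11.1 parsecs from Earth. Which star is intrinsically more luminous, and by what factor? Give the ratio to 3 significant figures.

Star 1: p = 1.63 mas = 1.63×10^-3″ → d = 1/p = 613.5 pc
Star 1: M = m − 5 log₁₀ d + 5 = 3.57 − 5·2.7878 + 5 = -5.369
Star 2: M = m − 5 log₁₀ d + 5 = 3.51 − 5·1.0453 + 5 = 3.283
ΔM = M_1 − M_2 = -5.369 − (3.283) = -8.652; smaller M is more luminous → Star 1.
L ratio = 10^(0.4 |ΔM|) = 10^3.461 = 2891

Star 1 is more luminous, by a factor of 2890.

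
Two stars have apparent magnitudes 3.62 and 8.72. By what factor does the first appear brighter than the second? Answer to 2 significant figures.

Magnitude difference = -5.10
Flux ratio = 10^(−0.4 Δm) = 10^(−0.4 × -5.10) = 10^2.040 = 109.6

110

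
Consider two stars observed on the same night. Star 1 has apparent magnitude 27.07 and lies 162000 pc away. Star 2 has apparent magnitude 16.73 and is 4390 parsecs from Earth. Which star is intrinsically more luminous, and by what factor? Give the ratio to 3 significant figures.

Star 2 is more luminous, by a factor of 10.0.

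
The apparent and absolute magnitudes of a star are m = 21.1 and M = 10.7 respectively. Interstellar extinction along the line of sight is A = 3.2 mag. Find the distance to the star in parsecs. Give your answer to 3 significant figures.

m − M = 5 log₁₀(d/10 pc) + A  ⇒  21.1 − (10.7) − 3.2 = 5 log₁₀(d/10)
7.200 = 5 log₁₀(d/10)
log₁₀ d = (m − M − A)/5 + 1 = 2.4400
d = 10^2.4400 = 275.4 pc

d ≈ 275 pc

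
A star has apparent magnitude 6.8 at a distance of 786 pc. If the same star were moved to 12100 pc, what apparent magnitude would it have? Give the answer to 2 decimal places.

m ≈ 12.74

Flux ∝ 1/d², so Δm = 5 log₁₀(d₂/d₁) = 5 log₁₀(12100/786) = 5.937
m₂ = m₁ + Δm = 6.8 + (5.937) = 12.737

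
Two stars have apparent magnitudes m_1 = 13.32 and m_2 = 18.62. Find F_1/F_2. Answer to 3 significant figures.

F_1/F_2 ≈ 132

Magnitude difference = -5.30
Flux ratio = 10^(−0.4 Δm) = 10^(−0.4 × -5.30) = 10^2.120 = 131.8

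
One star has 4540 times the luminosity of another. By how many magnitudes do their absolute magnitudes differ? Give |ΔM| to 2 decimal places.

|ΔM| ≈ 9.14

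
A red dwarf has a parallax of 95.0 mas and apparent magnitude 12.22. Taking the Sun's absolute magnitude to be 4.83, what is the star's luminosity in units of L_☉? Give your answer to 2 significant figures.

d = 1/p = 1000/95.0 mas = 10.53 pc
M = m − 5 log₁₀ d + 5 = 12.22 − 5·1.0223 + 5 = 12.109
M − M_☉ = 12.109 − 4.83 = 7.279
L/L_☉ = 10^(−0.4 × 7.279) = 1.226×10^-3

L/L_☉ ≈ 1.2×10^-3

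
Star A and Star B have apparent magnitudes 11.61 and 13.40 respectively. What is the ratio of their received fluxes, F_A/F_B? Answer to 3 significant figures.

F_A/F_B ≈ 5.20

Magnitude difference = -1.79
Flux ratio = 10^(−0.4 Δm) = 10^(−0.4 × -1.79) = 10^0.716 = 5.200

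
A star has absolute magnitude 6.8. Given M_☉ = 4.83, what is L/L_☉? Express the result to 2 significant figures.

M − M_☉ = 6.8 − 4.83 = 1.970
L/L_☉ = 10^(−0.4 (M − M_☉)) = 10^-0.788 = 0.1629

L/L_☉ ≈ 0.16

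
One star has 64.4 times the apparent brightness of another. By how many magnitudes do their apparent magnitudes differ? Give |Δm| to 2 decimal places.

Pogson: Δm = −2.5 log₁₀(ratio) = −2.5 log₁₀(64.4) = −2.5 × 1.8089 = -4.522

|Δm| ≈ 4.52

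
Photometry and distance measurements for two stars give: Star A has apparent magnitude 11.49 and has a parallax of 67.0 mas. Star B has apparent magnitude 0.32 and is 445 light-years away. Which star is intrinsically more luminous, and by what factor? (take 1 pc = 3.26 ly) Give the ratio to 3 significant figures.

Star B is more luminous, by a factor of 2.46×10^6.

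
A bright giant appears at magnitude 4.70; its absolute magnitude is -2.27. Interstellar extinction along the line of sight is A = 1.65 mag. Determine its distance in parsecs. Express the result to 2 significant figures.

d ≈ 120 pc

m − M = 5 log₁₀(d/10 pc) + A  ⇒  4.70 − (-2.27) − 1.65 = 5 log₁₀(d/10)
5.320 = 5 log₁₀(d/10)
log₁₀ d = (m − M − A)/5 + 1 = 2.0640
d = 10^2.0640 = 115.9 pc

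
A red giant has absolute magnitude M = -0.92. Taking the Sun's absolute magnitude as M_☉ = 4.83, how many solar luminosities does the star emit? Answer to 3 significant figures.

L/L_☉ ≈ 200

M − M_☉ = -0.92 − 4.83 = -5.750
L/L_☉ = 10^(−0.4 (M − M_☉)) = 10^2.300 = 199.5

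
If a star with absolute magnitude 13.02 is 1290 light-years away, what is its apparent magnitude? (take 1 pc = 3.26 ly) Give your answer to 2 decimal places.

d = 1290 ly / 3.26 = 395.7 pc
m = M + 5 log₁₀ d − 5 = 13.02 + 5·2.5974 − 5 = 21.007

m ≈ 21.01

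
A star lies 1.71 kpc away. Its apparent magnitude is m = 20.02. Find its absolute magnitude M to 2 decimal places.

M ≈ 8.86

d = 1.71 kpc = 1710 pc
5 log₁₀(d/10 pc) = 5 log₁₀(1710) − 5 = 11.165
M = m − 5 log₁₀(d/10) = 20.02 − 11.165 = 8.855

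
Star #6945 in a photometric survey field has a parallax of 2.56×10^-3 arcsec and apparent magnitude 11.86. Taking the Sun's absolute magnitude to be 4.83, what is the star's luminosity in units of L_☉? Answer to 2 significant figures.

d = 1/p = 1/2.56×10^-3″ = 390.6 pc
M = m − 5 log₁₀ d + 5 = 11.86 − 5·2.5918 + 5 = 3.901
M − M_☉ = 3.901 − 4.83 = -0.929
L/L_☉ = 10^(−0.4 × -0.929) = 2.352

L/L_☉ ≈ 2.4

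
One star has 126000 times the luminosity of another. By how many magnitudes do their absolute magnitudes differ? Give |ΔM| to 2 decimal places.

Pogson: ΔM = −2.5 log₁₀(ratio) = −2.5 log₁₀(126000) = −2.5 × 5.1004 = -12.751

|ΔM| ≈ 12.75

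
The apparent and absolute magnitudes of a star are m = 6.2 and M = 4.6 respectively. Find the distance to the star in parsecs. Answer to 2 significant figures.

μ = m − M = 1.600
m − M = 5 log₁₀ d − 5
log₁₀ d = (m − M)/5 + 1 = 1.3200
d = 10^1.3200 = 20.89 pc

d ≈ 21 pc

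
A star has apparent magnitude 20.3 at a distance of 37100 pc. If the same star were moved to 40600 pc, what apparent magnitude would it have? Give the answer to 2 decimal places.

m ≈ 20.50

Flux ∝ 1/d², so Δm = 5 log₁₀(d₂/d₁) = 5 log₁₀(40600/37100) = 0.196
m₂ = m₁ + Δm = 20.3 + (0.196) = 20.496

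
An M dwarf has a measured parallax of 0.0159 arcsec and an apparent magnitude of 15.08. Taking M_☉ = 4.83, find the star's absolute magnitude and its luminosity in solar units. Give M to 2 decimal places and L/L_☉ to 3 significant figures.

M ≈ 11.09; L/L_☉ ≈ 3.14×10^-3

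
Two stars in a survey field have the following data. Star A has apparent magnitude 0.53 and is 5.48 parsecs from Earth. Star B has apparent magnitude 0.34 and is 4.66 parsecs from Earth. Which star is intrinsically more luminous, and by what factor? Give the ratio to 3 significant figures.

Star A: M = m − 5 log₁₀ d + 5 = 0.53 − 5·0.7388 + 5 = 1.836
Star B: M = m − 5 log₁₀ d + 5 = 0.34 − 5·0.6684 + 5 = 1.998
ΔM = M_A − M_B = 1.836 − (1.998) = -0.162; smaller M is more luminous → Star A.
L ratio = 10^(0.4 |ΔM|) = 10^0.065 = 1.161

Star A is more luminous, by a factor of 1.16.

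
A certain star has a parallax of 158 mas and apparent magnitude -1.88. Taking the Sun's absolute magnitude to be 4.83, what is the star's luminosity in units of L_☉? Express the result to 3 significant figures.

L/L_☉ ≈ 194

d = 1/p = 1000/158 mas = 6.329 pc
M = m − 5 log₁₀ d + 5 = -1.88 − 5·0.8013 + 5 = -0.887
M − M_☉ = -0.887 − 4.83 = -5.717
L/L_☉ = 10^(−0.4 × -5.717) = 193.5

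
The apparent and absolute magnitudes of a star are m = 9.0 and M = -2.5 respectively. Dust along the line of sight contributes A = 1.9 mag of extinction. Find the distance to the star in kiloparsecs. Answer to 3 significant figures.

d ≈ 0.832 kpc

m − M = 5 log₁₀(d/10 pc) + A  ⇒  9.0 − (-2.5) − 1.9 = 5 log₁₀(d/10)
9.600 = 5 log₁₀(d/10)
log₁₀ d = (m − M − A)/5 + 1 = 2.9200
d = 10^2.9200 = 831.8 pc
= 0.8318 kpc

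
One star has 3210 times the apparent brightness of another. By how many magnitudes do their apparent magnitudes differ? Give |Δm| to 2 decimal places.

Pogson: Δm = −2.5 log₁₀(ratio) = −2.5 log₁₀(3210) = −2.5 × 3.5065 = -8.766

|Δm| ≈ 8.77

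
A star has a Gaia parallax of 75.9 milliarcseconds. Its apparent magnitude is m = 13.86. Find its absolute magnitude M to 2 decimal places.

M ≈ 13.26

p = 75.9 mas = 0.0759″ → d = 1/p = 13.18 pc
5 log₁₀(d/10 pc) = 5 log₁₀(13.18) − 5 = 0.599
M = m − 5 log₁₀(d/10) = 13.86 − 0.599 = 13.261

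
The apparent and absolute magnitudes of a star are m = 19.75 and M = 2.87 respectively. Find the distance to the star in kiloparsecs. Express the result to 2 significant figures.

μ = m − M = 16.880
m − M = 5 log₁₀ d − 5
log₁₀ d = (m − M)/5 + 1 = 4.3760
d = 10^4.3760 = 23770 pc
= 23.77 kpc

d ≈ 24 kpc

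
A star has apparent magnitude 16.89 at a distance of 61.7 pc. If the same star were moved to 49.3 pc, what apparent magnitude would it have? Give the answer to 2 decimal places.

Flux ∝ 1/d², so Δm = 5 log₁₀(d₂/d₁) = 5 log₁₀(49.3/61.7) = -0.487
m₂ = m₁ + Δm = 16.89 + (-0.487) = 16.403

m ≈ 16.40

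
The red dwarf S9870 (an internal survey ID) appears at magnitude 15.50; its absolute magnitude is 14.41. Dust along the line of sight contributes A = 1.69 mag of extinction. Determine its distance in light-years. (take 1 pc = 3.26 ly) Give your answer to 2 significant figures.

d ≈ 25 ly

m − M = 5 log₁₀(d/10 pc) + A  ⇒  15.50 − (14.41) − 1.69 = 5 log₁₀(d/10)
-0.600 = 5 log₁₀(d/10)
log₁₀ d = (m − M − A)/5 + 1 = 0.8800
d = 10^0.8800 = 7.586 pc
= 24.73 ly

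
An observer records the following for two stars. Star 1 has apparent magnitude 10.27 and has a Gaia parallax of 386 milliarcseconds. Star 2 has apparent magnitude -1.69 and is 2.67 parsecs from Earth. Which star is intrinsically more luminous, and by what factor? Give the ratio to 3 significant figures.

Star 1: p = 386 mas = 0.386″ → d = 1/p = 2.591 pc
Star 1: M = m − 5 log₁₀ d + 5 = 10.27 − 5·0.4134 + 5 = 13.203
Star 2: M = m − 5 log₁₀ d + 5 = -1.69 − 5·0.4265 + 5 = 1.177
ΔM = M_1 − M_2 = 13.203 − (1.177) = 12.025; smaller M is more luminous → Star 2.
L ratio = 10^(0.4 |ΔM|) = 10^4.810 = 64590

Star 2 is more luminous, by a factor of 64600.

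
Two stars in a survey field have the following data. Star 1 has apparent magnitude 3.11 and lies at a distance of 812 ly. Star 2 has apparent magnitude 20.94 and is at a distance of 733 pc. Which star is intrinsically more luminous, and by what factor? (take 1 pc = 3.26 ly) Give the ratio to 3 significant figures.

Star 1 is more luminous, by a factor of 1.56×10^6.

Star 1: d = 812 ly / 3.26 = 249.1 pc
Star 1: M = m − 5 log₁₀ d + 5 = 3.11 − 5·2.3963 + 5 = -3.872
Star 2: M = m − 5 log₁₀ d + 5 = 20.94 − 5·2.8651 + 5 = 11.614
ΔM = M_1 − M_2 = -3.872 − (11.614) = -15.486; smaller M is more luminous → Star 1.
L ratio = 10^(0.4 |ΔM|) = 10^6.194 = 1.565×10^6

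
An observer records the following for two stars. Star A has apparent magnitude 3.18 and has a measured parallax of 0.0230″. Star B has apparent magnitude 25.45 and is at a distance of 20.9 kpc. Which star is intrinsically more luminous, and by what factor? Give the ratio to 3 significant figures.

Star A: d = 1/p = 1/0.0230″ = 43.48 pc
Star A: M = m − 5 log₁₀ d + 5 = 3.18 − 5·1.6383 + 5 = -0.011
Star B: d = 20.9 kpc = 20900 pc
Star B: M = m − 5 log₁₀ d + 5 = 25.45 − 5·4.3201 + 5 = 8.849
ΔM = M_A − M_B = -0.011 − (8.849) = -8.861; smaller M is more luminous → Star A.
L ratio = 10^(0.4 |ΔM|) = 10^3.544 = 3501

Star A is more luminous, by a factor of 3500.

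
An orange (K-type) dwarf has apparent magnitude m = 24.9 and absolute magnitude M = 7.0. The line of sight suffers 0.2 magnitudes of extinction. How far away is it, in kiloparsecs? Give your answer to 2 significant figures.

d ≈ 35 kpc

m − M = 5 log₁₀(d/10 pc) + A  ⇒  24.9 − (7.0) − 0.2 = 5 log₁₀(d/10)
17.700 = 5 log₁₀(d/10)
log₁₀ d = (m − M − A)/5 + 1 = 4.5400
d = 10^4.5400 = 34670 pc
= 34.67 kpc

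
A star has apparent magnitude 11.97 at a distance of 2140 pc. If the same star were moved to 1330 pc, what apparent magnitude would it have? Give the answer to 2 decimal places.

m ≈ 10.94

Flux ∝ 1/d², so Δm = 5 log₁₀(d₂/d₁) = 5 log₁₀(1330/2140) = -1.033
m₂ = m₁ + Δm = 11.97 + (-1.033) = 10.937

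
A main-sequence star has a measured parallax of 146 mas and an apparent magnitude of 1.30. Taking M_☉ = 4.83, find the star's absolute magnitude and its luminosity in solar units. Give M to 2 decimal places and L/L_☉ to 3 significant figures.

d = 1/p = 1000/146 mas = 6.849 pc
M = m − 5 log₁₀ d + 5 = 1.30 − 5·0.8356 + 5 = 2.122
M − M_☉ = 2.122 − 4.83 = -2.708
L/L_☉ = 10^(−0.4 × -2.708) = 12.11

M ≈ 2.12; L/L_☉ ≈ 12.1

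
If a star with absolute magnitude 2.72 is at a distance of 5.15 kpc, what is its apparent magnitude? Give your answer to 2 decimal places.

d = 5.15 kpc = 5150 pc
m = M + 5 log₁₀ d − 5 = 2.72 + 5·3.7118 − 5 = 16.279

m ≈ 16.28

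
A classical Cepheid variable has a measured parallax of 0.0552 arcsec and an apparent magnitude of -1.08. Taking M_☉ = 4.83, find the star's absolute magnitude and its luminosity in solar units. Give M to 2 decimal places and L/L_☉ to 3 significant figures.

M ≈ -2.37; L/L_☉ ≈ 759

d = 1/p = 1/0.0552″ = 18.12 pc
M = m − 5 log₁₀ d + 5 = -1.08 − 5·1.2581 + 5 = -2.370
M − M_☉ = -2.370 − 4.83 = -7.200
L/L_☉ = 10^(−0.4 × -7.200) = 758.8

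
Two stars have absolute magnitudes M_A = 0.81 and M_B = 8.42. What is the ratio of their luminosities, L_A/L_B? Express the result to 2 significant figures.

ΔM = M_A − M_B = -7.61
L_A/L_B = 10^(−0.4 ΔM) = 10^3.044 = 1107

L_A/L_B ≈ 1100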